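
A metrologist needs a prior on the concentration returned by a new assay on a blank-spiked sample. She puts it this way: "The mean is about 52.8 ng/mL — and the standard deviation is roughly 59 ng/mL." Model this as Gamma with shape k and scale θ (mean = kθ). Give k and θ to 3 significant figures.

For Gamma(k, scale θ): mean = kθ, variance = kθ², so CV = 1/√k.
CV = SD/mean = 59/52.8 = 1.117, hence k = 1/CV² = 0.801.
Then θ = mean/k = 52.8/0.801 = 65.9.

k ≈ 0.801, θ ≈ 65.9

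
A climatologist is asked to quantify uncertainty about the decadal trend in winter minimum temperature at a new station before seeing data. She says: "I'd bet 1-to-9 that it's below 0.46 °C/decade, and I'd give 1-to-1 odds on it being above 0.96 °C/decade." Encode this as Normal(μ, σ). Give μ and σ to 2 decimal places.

The p-quantile of Normal(μ,σ) is μ + z_p·σ, with z_{0.1} = -1.282 and z_{0.5} = 0.
Eliminate σ: μ = (z₂·x₁ − z₁·x₂)/(z₂ − z₁) = (0·0.46 − (-1.282)·0.96)/1.282 = 0.96.
Then σ = (x₂ − x₁)/(z₂ − z₁) = (0.96 − 0.46)/1.282 = 0.39.

μ = 0.96, σ = 0.39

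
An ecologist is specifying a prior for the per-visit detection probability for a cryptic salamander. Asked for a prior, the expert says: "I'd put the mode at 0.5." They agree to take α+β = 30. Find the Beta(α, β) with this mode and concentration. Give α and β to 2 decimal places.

For α,β > 1 the Beta mode is (α−1)/(α+β−2). With α+β = 30, the mode is (α−1)/28.
Set (α−1)/28 = 0.5 → α = 1 + 0.5·28 = 15.00.
β = 30 − α = 15.00.

α = 15.00, β = 15.00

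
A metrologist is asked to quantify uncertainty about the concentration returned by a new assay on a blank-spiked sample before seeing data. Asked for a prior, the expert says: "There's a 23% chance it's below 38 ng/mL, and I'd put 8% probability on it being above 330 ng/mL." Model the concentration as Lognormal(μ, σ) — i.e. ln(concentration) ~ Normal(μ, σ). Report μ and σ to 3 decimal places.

μ ≈ 4.382, σ ≈ 1.008

If T ~ Lognormal(μ,σ) then ln T ~ Normal(μ,σ), so the p-quantile of ln T is μ + z_p·σ.
ln(38) = 3.638 and ln(330) = 5.799; z_{0.23} = -0.7388, z_{0.92} = 1.405.
σ = (5.799 − 3.638)/(1.405 − (-0.7388)) = 1.008.
μ = 3.638 − (-0.7388)·1.008 = 4.382.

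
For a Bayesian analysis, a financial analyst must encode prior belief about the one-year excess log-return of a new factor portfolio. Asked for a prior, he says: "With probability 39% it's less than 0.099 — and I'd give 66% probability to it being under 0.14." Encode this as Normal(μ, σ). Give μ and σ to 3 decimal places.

For Normal(μ,σ), the p-quantile is μ + z_p·σ. Here z_{0.39} = -0.2793, z_{0.66} = 0.4125.
So 0.099 = μ − 0.2793σ and 0.14 = μ + 0.4125σ.
Subtracting: σ = (0.14 − 0.099)/(0.4125 − (-0.2793)) = 0.059.
Then μ = 0.099 − (-0.2793)·0.059 = 0.116.

μ = 0.116, σ = 0.059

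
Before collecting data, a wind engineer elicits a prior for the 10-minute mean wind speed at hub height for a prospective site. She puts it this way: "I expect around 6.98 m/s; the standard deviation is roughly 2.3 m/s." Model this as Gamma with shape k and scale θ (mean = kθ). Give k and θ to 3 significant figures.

For Gamma(k, scale θ): mean = kθ, variance = kθ², so CV = 1/√k.
CV = SD/mean = 2.3/6.98 = 0.3295, hence k = 1/CV² = 9.21.
Then θ = mean/k = 6.98/9.21 = 0.758.

k ≈ 9.21, θ ≈ 0.758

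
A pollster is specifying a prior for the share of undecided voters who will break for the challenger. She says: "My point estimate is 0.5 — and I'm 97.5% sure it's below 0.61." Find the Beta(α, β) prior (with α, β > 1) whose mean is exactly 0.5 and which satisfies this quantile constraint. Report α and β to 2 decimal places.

With mean 0.5 fixed, write α = 0.5s, β = 0.5s where s = α+β.
Need P(θ < 0.61) = 0.975 under Beta(0.5s, 0.5s). Normal approximation: (q−m)/√(m(1−m)/s) ≈ z_{0.975} = 1.96, so s ≈ 0.5·0.5·(1.96)²/(0.61−0.5)² = 79.4.
At s = 79.4: P(θ<0.61) ≈ 0.976. Adjusting to match 0.975 gives s ≈ 77.93.
So α = 0.5·77.93 ≈ 38.96, β = 0.5·77.93 ≈ 38.96.

α ≈ 38.96, β ≈ 38.96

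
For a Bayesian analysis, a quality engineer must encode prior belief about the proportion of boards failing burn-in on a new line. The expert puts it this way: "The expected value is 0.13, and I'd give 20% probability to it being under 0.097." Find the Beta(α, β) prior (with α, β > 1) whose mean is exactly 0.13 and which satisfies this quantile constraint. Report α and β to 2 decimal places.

α ≈ 9.91, β ≈ 66.34

With mean 0.13 fixed, write α = 0.13s, β = 0.87s where s = α+β.
Need P(θ < 0.097) = 0.2 under Beta(0.13s, 0.87s). Normal approximation: (q−m)/√(m(1−m)/s) ≈ z_{0.2} = -0.842, so s ≈ 0.13·0.87·(-0.842)²/(0.097−0.13)² = 73.6.
At s = 73.6: P(θ<0.097) ≈ 0.205. Adjusting to match 0.2 gives s ≈ 76.25.
So α = 0.13·76.25 ≈ 9.91, β = 0.87·76.25 ≈ 66.34.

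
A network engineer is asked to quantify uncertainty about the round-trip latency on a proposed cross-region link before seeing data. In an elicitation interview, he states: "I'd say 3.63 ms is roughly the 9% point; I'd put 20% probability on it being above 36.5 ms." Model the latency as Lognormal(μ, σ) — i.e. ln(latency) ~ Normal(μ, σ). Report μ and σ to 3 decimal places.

μ ≈ 2.707, σ ≈ 1.058

If T ~ Lognormal(μ,σ) then ln T ~ Normal(μ,σ), so the p-quantile of ln T is μ + z_p·σ.
ln(3.63) = 1.289 and ln(36.5) = 3.597; z_{0.09} = -1.341, z_{0.8} = 0.8416.
σ = (3.597 − 1.289)/(0.8416 − (-1.341)) = 1.058.
μ = 1.289 − (-1.341)·1.058 = 2.707.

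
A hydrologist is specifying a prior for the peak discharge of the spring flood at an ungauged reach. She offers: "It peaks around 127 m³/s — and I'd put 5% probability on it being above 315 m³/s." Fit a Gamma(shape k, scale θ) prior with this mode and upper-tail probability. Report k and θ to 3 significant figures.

k ≈ 4.29, θ ≈ 38.6

Gamma(k,θ) with k>1 has mode (k−1)θ, so θ = 127/(k−1).
Need P(X < 315) = 0.95 with θ tied to k this way. Start at k = 2, θ = 127: P(X<315) ≈ 0.709.
Too low — raise k to concentrate. Iterating converges to k ≈ 4.29.
Then θ = 127/(4.29−1) ≈ 38.6.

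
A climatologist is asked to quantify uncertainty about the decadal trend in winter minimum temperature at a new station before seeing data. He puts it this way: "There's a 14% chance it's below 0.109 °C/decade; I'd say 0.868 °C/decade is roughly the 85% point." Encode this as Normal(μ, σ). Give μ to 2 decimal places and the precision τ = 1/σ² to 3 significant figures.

μ = 0.50, τ = 7.78

The p-quantile of Normal(μ,σ) is μ + z_p·σ, with z_{0.14} = -1.08 and z_{0.85} = 1.036.
Eliminate σ: μ = (z₂·x₁ − z₁·x₂)/(z₂ − z₁) = (1.036·0.109 − (-1.08)·0.868)/2.117 = 0.50.
Then σ = (x₂ − x₁)/(z₂ − z₁) = (0.868 − 0.109)/2.117 = 0.36.
Precision τ = 1/σ² = 1/0.3586² = 7.78.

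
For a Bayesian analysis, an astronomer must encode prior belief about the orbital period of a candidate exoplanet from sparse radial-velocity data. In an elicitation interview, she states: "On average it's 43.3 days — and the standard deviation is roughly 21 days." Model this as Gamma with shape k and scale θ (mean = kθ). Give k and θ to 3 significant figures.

For Gamma(k, scale θ): mean = kθ, variance = kθ², so CV = 1/√k.
CV = SD/mean = 21/43.3 = 0.485, hence k = 1/CV² = 4.25.
Then θ = mean/k = 43.3/4.25 = 10.2.

k ≈ 4.25, θ ≈ 10.2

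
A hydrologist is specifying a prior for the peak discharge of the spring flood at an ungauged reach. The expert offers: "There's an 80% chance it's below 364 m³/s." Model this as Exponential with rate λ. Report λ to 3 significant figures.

λ ≈ 0.00442

P(T < 364.0) = 1 − e^(−λ·364.0) = 0.8, so λ = −ln(1−0.8)/364.0 = −ln(0.2)/364.0 = 0.00442.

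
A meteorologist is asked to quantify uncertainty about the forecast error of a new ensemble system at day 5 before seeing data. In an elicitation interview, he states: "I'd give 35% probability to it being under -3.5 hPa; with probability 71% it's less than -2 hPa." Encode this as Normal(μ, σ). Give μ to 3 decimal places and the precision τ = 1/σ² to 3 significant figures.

The p-quantile of Normal(μ,σ) is μ + z_p·σ, with z_{0.35} = -0.3853 and z_{0.71} = 0.5534.
Eliminate σ: μ = (z₂·x₁ − z₁·x₂)/(z₂ − z₁) = (0.5534·-3.5 − (-0.3853)·-2)/0.9387 = -2.884.
Then σ = (x₂ − x₁)/(z₂ − z₁) = (-2 − -3.5)/0.9387 = 1.598.
Precision τ = 1/σ² = 1/1.598² = 0.392.

μ = -2.884, τ = 0.392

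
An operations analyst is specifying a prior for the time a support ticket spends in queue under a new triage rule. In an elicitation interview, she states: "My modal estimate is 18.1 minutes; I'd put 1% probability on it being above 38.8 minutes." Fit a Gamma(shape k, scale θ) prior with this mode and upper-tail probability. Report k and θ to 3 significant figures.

k ≈ 9.34, θ ≈ 2.17

Gamma(k,θ) with k>1 has mode (k−1)θ, so θ = 18.1/(k−1).
Need P(X < 38.8) = 0.99 with θ tied to k this way. Start at k = 2, θ = 18.1: P(X<38.8) ≈ 0.631.
Too low — raise k to concentrate. Iterating converges to k ≈ 9.34.
Then θ = 18.1/(9.34−1) ≈ 2.17.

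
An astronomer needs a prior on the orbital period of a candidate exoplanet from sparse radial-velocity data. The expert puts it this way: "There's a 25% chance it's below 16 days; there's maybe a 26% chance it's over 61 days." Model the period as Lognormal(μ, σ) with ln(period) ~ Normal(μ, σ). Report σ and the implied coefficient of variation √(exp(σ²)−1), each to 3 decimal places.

σ ≈ 1.016, CV ≈ 1.343

If T ~ Lognormal(μ,σ) then ln T ~ Normal(μ,σ), so the p-quantile of ln T is μ + z_p·σ.
ln(16) = 2.773 and ln(61) = 4.111; z_{0.25} = -0.6745, z_{0.74} = 0.6433.
σ = (4.111 − 2.773)/(0.6433 − (-0.6745)) = 1.016.
μ = 2.773 − (-0.6745)·1.016 = 3.458.
CV = √(exp(σ²)−1) = √(exp(1.0313)−1) = 1.343.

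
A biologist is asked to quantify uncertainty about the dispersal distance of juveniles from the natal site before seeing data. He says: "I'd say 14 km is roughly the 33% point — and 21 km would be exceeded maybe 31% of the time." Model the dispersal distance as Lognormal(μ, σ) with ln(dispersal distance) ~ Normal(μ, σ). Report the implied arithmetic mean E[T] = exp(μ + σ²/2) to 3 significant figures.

If T ~ Lognormal(μ,σ) then ln T ~ Normal(μ,σ), so the p-quantile of ln T is μ + z_p·σ.
ln(14) = 2.639 and ln(21) = 3.045; z_{0.33} = -0.4399, z_{0.69} = 0.4959.
σ = (3.045 − 2.639)/(0.4959 − (-0.4399)) = 0.433.
μ = 2.639 − (-0.4399)·0.433 = 2.830.
E[T] = exp(μ + σ²/2) = exp(2.830 + 0.0939) = 18.6 km.

E[T] ≈ 18.6 km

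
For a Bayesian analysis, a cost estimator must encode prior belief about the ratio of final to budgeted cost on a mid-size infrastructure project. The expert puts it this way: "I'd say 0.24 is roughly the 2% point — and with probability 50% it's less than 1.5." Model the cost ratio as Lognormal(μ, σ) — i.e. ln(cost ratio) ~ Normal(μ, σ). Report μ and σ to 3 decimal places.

μ ≈ 0.405, σ ≈ 0.892

If T ~ Lognormal(μ,σ) then ln T ~ Normal(μ,σ), so the p-quantile of ln T is μ + z_p·σ.
ln(0.24) = -1.427 and ln(1.5) = 0.4055; z_{0.02} = -2.054, z_{0.5} = 0.
σ = (0.4055 − -1.427)/(0 − (-2.054)) = 0.892.
μ = -1.427 − (-2.054)·0.892 = 0.405.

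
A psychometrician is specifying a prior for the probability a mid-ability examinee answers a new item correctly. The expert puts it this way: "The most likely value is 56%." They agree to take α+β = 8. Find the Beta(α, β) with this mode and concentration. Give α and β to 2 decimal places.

α = 4.36, β = 3.64

For α,β > 1 the Beta mode is (α−1)/(α+β−2). With α+β = 8, the mode is (α−1)/6.
Set (α−1)/6 = 0.56 → α = 1 + 0.56·6 = 4.36.
β = 8 − α = 3.64.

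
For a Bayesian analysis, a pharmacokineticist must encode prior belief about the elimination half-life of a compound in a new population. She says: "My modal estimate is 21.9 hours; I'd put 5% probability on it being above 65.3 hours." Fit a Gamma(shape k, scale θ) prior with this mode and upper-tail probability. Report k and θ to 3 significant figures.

k ≈ 3.22, θ ≈ 9.85

Gamma(k,θ) with k>1 has mode (k−1)θ, so θ = 21.9/(k−1).
Need P(X < 65.3) = 0.95 with θ tied to k this way. Start at k = 2, θ = 21.9: P(X<65.3) ≈ 0.798.
Too low — raise k to concentrate. Iterating converges to k ≈ 3.22.
Then θ = 21.9/(3.22−1) ≈ 9.85.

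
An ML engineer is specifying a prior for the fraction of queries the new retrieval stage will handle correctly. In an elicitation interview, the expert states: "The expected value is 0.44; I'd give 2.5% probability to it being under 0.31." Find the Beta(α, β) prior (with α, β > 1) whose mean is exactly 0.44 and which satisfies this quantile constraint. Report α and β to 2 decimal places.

With mean 0.44 fixed, write α = 0.44s, β = 0.56s where s = α+β.
Need P(θ < 0.31) = 0.025 under Beta(0.44s, 0.56s). Normal approximation: (q−m)/√(m(1−m)/s) ≈ z_{0.025} = -1.96, so s ≈ 0.44·0.56·(-1.96)²/(0.31−0.44)² = 56.0.
At s = 56.0: P(θ<0.31) ≈ 0.022. Adjusting to match 0.025 gives s ≈ 52.73.
So α = 0.44·52.73 ≈ 23.20, β = 0.56·52.73 ≈ 29.53.

α ≈ 23.20, β ≈ 29.53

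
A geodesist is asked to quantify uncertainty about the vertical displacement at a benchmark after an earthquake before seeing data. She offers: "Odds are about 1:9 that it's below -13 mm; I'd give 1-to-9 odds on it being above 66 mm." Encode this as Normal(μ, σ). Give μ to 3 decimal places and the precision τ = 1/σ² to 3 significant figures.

μ = 26.500, τ = 0.00105

For Normal(μ,σ), the p-quantile is μ + z_p·σ. Here z_{0.1} = -1.282, z_{0.9} = 1.282.
So -13 = μ − 1.282σ and 66 = μ + 1.282σ.
Subtracting: σ = (66 − -13)/(1.282 − (-1.282)) = 30.822.
Then μ = -13 − (-1.282)·30.822 = 26.500.
Precision τ = 1/σ² = 1/30.82² = 0.00105.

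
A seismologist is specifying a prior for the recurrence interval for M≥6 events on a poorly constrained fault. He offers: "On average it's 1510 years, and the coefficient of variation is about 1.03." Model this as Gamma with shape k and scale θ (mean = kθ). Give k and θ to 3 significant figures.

k ≈ 0.943, θ ≈ 1600

For Gamma(k, scale θ): mean = kθ, variance = kθ², so CV = 1/√k.
CV = 1.03, hence k = 1/CV² = 0.943.
Then θ = mean/k = 1510/0.943 = 1600.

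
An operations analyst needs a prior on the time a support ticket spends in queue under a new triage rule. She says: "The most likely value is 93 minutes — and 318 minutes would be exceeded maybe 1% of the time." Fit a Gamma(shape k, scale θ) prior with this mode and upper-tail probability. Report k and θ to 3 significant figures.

Gamma(k,θ) with k>1 has mode (k−1)θ, so θ = 93/(k−1).
Need P(X < 318) = 0.99 with θ tied to k this way. Start at k = 2, θ = 93: P(X<318) ≈ 0.855.
Too low — raise k to concentrate. Iterating converges to k ≈ 3.88.
Then θ = 93/(3.88−1) ≈ 32.3.

k ≈ 3.88, θ ≈ 32.3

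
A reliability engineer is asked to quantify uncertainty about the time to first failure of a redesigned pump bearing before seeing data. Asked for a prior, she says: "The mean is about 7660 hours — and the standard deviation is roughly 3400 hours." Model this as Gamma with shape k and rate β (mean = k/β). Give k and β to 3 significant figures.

k ≈ 5.08, β ≈ 0.000663

For Gamma(k, rate β): mean = k/β, variance = k/β², so CV = 1/√k.
CV = SD/mean = 3400/7660 = 0.4439, hence k = 1/CV² = 5.08.
Then β = k/mean = 5.08/7660 = 0.000663.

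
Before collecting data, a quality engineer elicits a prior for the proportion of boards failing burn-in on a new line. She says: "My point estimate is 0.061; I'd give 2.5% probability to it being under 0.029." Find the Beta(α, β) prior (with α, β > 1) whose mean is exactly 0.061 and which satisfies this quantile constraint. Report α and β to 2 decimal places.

α ≈ 9.38, β ≈ 144.37

With mean 0.061 fixed, write α = 0.061s, β = 0.939s where s = α+β.
Need P(θ < 0.029) = 0.025 under Beta(0.061s, 0.939s). Normal approximation: (q−m)/√(m(1−m)/s) ≈ z_{0.025} = -1.96, so s ≈ 0.061·0.939·(-1.96)²/(0.029−0.061)² = 214.9.
At s = 214.9: P(θ<0.029) ≈ 0.009. Adjusting to match 0.025 gives s ≈ 153.75.
So α = 0.061·153.75 ≈ 9.38, β = 0.939·153.75 ≈ 144.37.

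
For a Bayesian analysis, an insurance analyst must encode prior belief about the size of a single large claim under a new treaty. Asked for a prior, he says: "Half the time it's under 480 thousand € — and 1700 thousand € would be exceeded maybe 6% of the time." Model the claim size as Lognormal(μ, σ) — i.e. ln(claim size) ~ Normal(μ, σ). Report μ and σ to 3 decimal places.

If T ~ Lognormal(μ,σ) then ln T ~ Normal(μ,σ), so the p-quantile of ln T is μ + z_p·σ.
ln(480) = 6.174 and ln(1700) = 7.438; z_{0.5} = 0, z_{0.94} = 1.555.
σ = (7.438 − 6.174)/(1.555 − (0)) = 0.813.
μ = 6.174 − (0)·0.813 = 6.174.

μ ≈ 6.174, σ ≈ 0.813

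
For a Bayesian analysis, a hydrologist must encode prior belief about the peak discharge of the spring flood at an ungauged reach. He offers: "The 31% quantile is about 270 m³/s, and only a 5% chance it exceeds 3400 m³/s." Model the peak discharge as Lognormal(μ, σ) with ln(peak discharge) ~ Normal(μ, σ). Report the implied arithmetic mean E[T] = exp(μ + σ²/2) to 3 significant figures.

If T ~ Lognormal(μ,σ) then ln T ~ Normal(μ,σ), so the p-quantile of ln T is μ + z_p·σ.
ln(270) = 5.598 and ln(3400) = 8.132; z_{0.31} = -0.4959, z_{0.95} = 1.645.
σ = (8.132 − 5.598)/(1.645 − (-0.4959)) = 1.183.
μ = 5.598 − (-0.4959)·1.183 = 6.185.
E[T] = exp(μ + σ²/2) = exp(6.185 + 0.7001) = 978 m³/s.

E[T] ≈ 978 m³/s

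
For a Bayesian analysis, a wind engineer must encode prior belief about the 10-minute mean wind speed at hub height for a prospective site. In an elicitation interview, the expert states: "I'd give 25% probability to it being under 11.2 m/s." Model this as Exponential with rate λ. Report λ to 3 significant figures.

P(T < 11.2) = 1 − e^(−λ·11.2) = 0.25, so λ = −ln(1−0.25)/11.2 = −ln(0.75)/11.2 = 0.0257.

λ ≈ 0.0257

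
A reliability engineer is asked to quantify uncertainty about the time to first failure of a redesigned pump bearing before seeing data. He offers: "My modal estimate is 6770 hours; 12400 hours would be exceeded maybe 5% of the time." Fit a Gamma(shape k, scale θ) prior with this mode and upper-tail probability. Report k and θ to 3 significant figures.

k ≈ 8.6, θ ≈ 890

Gamma(k,θ) with k>1 has mode (k−1)θ, so θ = 6770/(k−1).
Need P(X < 12400) = 0.95 with θ tied to k this way. Start at k = 2, θ = 6770: P(X<12400) ≈ 0.547.
Too low — raise k to concentrate. Iterating converges to k ≈ 8.6.
Then θ = 6770/(8.6−1) ≈ 890.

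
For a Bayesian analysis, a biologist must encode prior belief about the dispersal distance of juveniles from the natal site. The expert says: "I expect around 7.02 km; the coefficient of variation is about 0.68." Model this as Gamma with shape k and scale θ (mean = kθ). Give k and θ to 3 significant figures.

k ≈ 2.16, θ ≈ 3.25

For Gamma(k, scale θ): mean = kθ, variance = kθ², so CV = 1/√k.
CV = 0.68, hence k = 1/CV² = 2.16.
Then θ = mean/k = 7.02/2.16 = 3.25.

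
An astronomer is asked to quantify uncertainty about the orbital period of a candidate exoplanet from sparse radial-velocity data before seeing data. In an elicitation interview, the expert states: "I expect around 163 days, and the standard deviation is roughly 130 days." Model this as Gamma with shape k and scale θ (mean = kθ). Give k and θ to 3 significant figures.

For Gamma(k, scale θ): mean = kθ, variance = kθ², so CV = 1/√k.
CV = SD/mean = 130/163 = 0.7975, hence k = 1/CV² = 1.57.
Then θ = mean/k = 163/1.57 = 104.

k ≈ 1.57, θ ≈ 104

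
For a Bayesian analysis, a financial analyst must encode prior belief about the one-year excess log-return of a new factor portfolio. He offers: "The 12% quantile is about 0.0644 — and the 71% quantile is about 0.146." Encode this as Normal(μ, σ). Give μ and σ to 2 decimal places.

The p-quantile of Normal(μ,σ) is μ + z_p·σ, with z_{0.12} = -1.175 and z_{0.71} = 0.5534.
Eliminate σ: μ = (z₂·x₁ − z₁·x₂)/(z₂ − z₁) = (0.5534·0.0644 − (-1.175)·0.146)/1.728 = 0.12.
Then σ = (x₂ − x₁)/(z₂ − z₁) = (0.146 − 0.0644)/1.728 = 0.05.

μ = 0.12, σ = 0.05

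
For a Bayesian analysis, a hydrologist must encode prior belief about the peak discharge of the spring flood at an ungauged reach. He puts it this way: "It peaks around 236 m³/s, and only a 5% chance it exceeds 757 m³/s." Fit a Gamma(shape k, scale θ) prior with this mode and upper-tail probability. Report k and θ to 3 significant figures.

k ≈ 2.93, θ ≈ 122

Gamma(k,θ) with k>1 has mode (k−1)θ, so θ = 236/(k−1).
Need P(X < 757) = 0.95 with θ tied to k this way. Start at k = 2, θ = 236: P(X<757) ≈ 0.830.
Too low — raise k to concentrate. Iterating converges to k ≈ 2.93.
Then θ = 236/(2.93−1) ≈ 122.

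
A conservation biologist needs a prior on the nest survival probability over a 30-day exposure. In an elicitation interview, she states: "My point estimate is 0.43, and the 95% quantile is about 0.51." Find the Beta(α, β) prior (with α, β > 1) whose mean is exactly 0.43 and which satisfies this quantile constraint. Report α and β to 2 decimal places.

α ≈ 45.04, β ≈ 59.70

With mean 0.43 fixed, write α = 0.43s, β = 0.57s where s = α+β.
Need P(θ < 0.51) = 0.95 under Beta(0.43s, 0.57s). Normal approximation: (q−m)/√(m(1−m)/s) ≈ z_{0.95} = 1.64, so s ≈ 0.43·0.57·(1.64)²/(0.51−0.43)² = 103.6.
At s = 103.6: P(θ<0.51) ≈ 0.949. Adjusting to match 0.95 gives s ≈ 104.74.
So α = 0.43·104.74 ≈ 45.04, β = 0.57·104.74 ≈ 59.70.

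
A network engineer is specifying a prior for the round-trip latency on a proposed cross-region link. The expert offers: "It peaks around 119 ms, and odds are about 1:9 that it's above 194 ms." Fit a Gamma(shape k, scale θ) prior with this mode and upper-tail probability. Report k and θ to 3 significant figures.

Gamma(k,θ) with k>1 has mode (k−1)θ, so θ = 119/(k−1).
Need P(X < 194) = 0.9 with θ tied to k this way. Start at k = 2, θ = 119: P(X<194) ≈ 0.485.
Too low — raise k to concentrate. Iterating converges to k ≈ 8.89.
Then θ = 119/(8.89−1) ≈ 15.1.

k ≈ 8.89, θ ≈ 15.1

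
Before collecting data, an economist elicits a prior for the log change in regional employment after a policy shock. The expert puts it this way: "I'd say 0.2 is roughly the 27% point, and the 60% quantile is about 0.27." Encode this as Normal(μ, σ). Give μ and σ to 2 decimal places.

μ = 0.25, σ = 0.08

The p-quantile of Normal(μ,σ) is μ + z_p·σ, with z_{0.27} = -0.6128 and z_{0.6} = 0.2533.
Eliminate σ: μ = (z₂·x₁ − z₁·x₂)/(z₂ − z₁) = (0.2533·0.2 − (-0.6128)·0.27)/0.8662 = 0.25.
Then σ = (x₂ − x₁)/(z₂ − z₁) = (0.27 − 0.2)/0.8662 = 0.08.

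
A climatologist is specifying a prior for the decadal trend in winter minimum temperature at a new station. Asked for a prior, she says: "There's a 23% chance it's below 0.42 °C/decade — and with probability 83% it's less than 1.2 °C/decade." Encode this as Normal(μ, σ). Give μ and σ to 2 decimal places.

μ = 0.76, σ = 0.46

For Normal(μ,σ), the p-quantile is μ + z_p·σ. Here z_{0.23} = -0.7388, z_{0.83} = 0.9542.
So 0.42 = μ − 0.7388σ and 1.2 = μ + 0.9542σ.
Subtracting: σ = (1.2 − 0.42)/(0.9542 − (-0.7388)) = 0.46.
Then μ = 0.42 − (-0.7388)·0.46 = 0.76.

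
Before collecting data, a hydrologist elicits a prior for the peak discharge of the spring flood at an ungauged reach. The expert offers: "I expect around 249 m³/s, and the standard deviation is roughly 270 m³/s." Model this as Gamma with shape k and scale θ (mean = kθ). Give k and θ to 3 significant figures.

k ≈ 0.85, θ ≈ 293

For Gamma(k, scale θ): mean = kθ, variance = kθ², so CV = 1/√k.
CV = SD/mean = 270/249 = 1.084, hence k = 1/CV² = 0.85.
Then θ = mean/k = 249/0.85 = 293.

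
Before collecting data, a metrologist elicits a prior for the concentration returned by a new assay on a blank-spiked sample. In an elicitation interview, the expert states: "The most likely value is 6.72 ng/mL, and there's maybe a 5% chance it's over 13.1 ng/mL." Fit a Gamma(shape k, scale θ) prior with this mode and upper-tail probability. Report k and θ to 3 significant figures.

k ≈ 7.23, θ ≈ 1.08

Gamma(k,θ) with k>1 has mode (k−1)θ, so θ = 6.72/(k−1).
Need P(X < 13.1) = 0.95 with θ tied to k this way. Start at k = 2, θ = 6.72: P(X<13.1) ≈ 0.580.
Too low — raise k to concentrate. Iterating converges to k ≈ 7.23.
Then θ = 6.72/(7.23−1) ≈ 1.08.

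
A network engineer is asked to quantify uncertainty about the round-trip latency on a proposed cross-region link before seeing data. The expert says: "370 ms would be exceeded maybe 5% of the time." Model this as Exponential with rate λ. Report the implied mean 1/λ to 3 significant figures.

mean ≈ 124 ms

P(T > 370.0) = e^(−λ·370.0) = 0.05, so λ = −ln(0.05)/370.0 = 0.0081.
Mean = 1/λ = 124 ms.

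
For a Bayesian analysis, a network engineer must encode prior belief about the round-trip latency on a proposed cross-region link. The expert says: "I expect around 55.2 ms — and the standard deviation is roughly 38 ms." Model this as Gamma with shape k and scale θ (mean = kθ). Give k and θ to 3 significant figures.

k ≈ 2.11, θ ≈ 26.2

For Gamma(k, scale θ): mean = kθ, variance = kθ², so CV = 1/√k.
CV = SD/mean = 38/55.2 = 0.6884, hence k = 1/CV² = 2.11.
Then θ = mean/k = 55.2/2.11 = 26.2.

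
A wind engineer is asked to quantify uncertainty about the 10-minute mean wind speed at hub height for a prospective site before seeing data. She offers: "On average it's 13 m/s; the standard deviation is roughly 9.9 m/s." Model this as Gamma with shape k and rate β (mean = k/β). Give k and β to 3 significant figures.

k ≈ 1.72, β ≈ 0.133

For Gamma(k, rate β): mean = k/β, variance = k/β², so CV = 1/√k.
CV = SD/mean = 9.9/13 = 0.7615, hence k = 1/CV² = 1.72.
Then β = k/mean = 1.72/13 = 0.133.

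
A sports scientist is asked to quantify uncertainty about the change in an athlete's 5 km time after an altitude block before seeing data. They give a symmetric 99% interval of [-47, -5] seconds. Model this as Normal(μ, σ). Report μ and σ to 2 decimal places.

A symmetric 99% interval runs μ ± z·σ with z = 2.576.
Half-width = 21, so σ = 21/2.576 = 8.15.
μ is the interval midpoint, -26.00.

μ = -26.00, σ = 8.15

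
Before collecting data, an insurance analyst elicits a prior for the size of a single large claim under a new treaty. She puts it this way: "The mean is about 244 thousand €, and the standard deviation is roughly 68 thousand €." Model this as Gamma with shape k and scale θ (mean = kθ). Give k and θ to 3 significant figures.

For Gamma(k, scale θ): mean = kθ, variance = kθ², so CV = 1/√k.
CV = SD/mean = 68/244 = 0.2787, hence k = 1/CV² = 12.9.
Then θ = mean/k = 244/12.9 = 19.

k ≈ 12.9, θ ≈ 19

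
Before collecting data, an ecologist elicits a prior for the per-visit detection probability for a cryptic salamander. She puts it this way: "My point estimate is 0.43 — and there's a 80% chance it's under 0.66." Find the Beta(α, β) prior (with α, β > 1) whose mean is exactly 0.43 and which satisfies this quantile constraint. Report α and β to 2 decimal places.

α ≈ 1.41, β ≈ 1.87

With mean 0.43 fixed, write α = 0.43s, β = 0.57s where s = α+β.
Need P(θ < 0.66) = 0.8 under Beta(0.43s, 0.57s). Normal approximation: (q−m)/√(m(1−m)/s) ≈ z_{0.8} = 0.842, so s ≈ 0.43·0.57·(0.842)²/(0.66−0.43)² = 3.3.
At s = 3.3: P(θ<0.66) ≈ 0.800. Adjusting to match 0.8 gives s ≈ 3.27.
So α = 0.43·3.27 ≈ 1.41, β = 0.57·3.27 ≈ 1.87.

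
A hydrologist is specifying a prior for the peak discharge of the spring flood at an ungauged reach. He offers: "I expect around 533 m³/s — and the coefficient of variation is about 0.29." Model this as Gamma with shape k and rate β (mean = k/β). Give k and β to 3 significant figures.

For Gamma(k, rate β): mean = k/β, variance = k/β², so CV = 1/√k.
CV = 0.29, hence k = 1/CV² = 11.9.
Then β = k/mean = 11.9/533 = 0.0223.

k ≈ 11.9, β ≈ 0.0223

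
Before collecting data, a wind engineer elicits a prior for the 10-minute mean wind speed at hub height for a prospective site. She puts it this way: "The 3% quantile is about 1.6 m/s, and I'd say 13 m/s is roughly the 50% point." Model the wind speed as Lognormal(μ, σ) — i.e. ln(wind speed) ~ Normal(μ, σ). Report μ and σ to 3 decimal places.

If T ~ Lognormal(μ,σ) then ln T ~ Normal(μ,σ), so the p-quantile of ln T is μ + z_p·σ.
ln(1.6) = 0.47 and ln(13) = 2.565; z_{0.03} = -1.881, z_{0.5} = 0.
σ = (2.565 − 0.47)/(0 − (-1.881)) = 1.114.
μ = 0.47 − (-1.881)·1.114 = 2.565.

μ ≈ 2.565, σ ≈ 1.114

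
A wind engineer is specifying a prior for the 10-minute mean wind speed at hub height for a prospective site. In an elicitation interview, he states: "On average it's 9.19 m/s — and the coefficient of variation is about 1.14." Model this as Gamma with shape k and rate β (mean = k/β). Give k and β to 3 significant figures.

For Gamma(k, rate β): mean = k/β, variance = k/β², so CV = 1/√k.
CV = 1.14, hence k = 1/CV² = 0.769.
Then β = k/mean = 0.769/9.19 = 0.0837.

k ≈ 0.769, β ≈ 0.0837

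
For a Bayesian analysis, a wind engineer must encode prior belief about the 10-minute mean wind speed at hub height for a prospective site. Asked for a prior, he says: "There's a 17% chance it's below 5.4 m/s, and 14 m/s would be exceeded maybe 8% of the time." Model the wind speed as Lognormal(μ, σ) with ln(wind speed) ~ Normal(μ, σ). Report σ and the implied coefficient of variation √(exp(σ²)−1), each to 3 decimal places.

If T ~ Lognormal(μ,σ) then ln T ~ Normal(μ,σ), so the p-quantile of ln T is μ + z_p·σ.
ln(5.4) = 1.686 and ln(14) = 2.639; z_{0.17} = -0.9542, z_{0.92} = 1.405.
σ = (2.639 − 1.686)/(1.405 − (-0.9542)) = 0.404.
μ = 1.686 − (-0.9542)·0.404 = 2.072.
CV = √(exp(σ²)−1) = √(exp(0.1631)−1) = 0.421.

σ ≈ 0.404, CV ≈ 0.421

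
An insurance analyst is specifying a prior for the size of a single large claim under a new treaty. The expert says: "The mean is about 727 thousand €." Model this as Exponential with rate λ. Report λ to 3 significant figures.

λ ≈ 0.00138

Exponential mean = 1/λ, so λ = 1/727.0 = 0.00138.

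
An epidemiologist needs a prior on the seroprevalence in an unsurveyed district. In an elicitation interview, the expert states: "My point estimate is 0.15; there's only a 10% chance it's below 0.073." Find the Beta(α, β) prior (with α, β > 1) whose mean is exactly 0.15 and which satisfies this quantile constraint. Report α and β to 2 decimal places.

α ≈ 4.40, β ≈ 24.94

With mean 0.15 fixed, write α = 0.15s, β = 0.85s where s = α+β.
Need P(θ < 0.073) = 0.1 under Beta(0.15s, 0.85s). Normal approximation: (q−m)/√(m(1−m)/s) ≈ z_{0.1} = -1.28, so s ≈ 0.15·0.85·(-1.28)²/(0.073−0.15)² = 35.3.
At s = 35.3: P(θ<0.073) ≈ 0.076. Adjusting to match 0.1 gives s ≈ 29.35.
So α = 0.15·29.35 ≈ 4.40, β = 0.85·29.35 ≈ 24.94.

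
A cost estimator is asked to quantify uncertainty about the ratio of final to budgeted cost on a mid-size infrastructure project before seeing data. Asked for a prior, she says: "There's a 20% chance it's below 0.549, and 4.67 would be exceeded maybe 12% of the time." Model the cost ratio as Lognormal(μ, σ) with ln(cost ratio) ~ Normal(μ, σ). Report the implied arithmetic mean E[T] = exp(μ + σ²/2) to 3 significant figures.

E[T] ≈ 2.36

If T ~ Lognormal(μ,σ) then ln T ~ Normal(μ,σ), so the p-quantile of ln T is μ + z_p·σ.
ln(0.549) = -0.5997 and ln(4.67) = 1.541; z_{0.2} = -0.8416, z_{0.88} = 1.175.
σ = (1.541 − -0.5997)/(1.175 − (-0.8416)) = 1.062.
μ = -0.5997 − (-0.8416)·1.062 = 0.294.
E[T] = exp(μ + σ²/2) = exp(0.294 + 0.5635) = 2.36.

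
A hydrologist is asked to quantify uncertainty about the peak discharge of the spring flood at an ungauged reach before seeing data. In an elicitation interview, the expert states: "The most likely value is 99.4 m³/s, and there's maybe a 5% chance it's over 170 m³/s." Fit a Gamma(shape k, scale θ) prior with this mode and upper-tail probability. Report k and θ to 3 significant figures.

k ≈ 10.7, θ ≈ 10.3

Gamma(k,θ) with k>1 has mode (k−1)θ, so θ = 99.4/(k−1).
Need P(X < 170) = 0.95 with θ tied to k this way. Start at k = 2, θ = 99.4: P(X<170) ≈ 0.510.
Too low — raise k to concentrate. Iterating converges to k ≈ 10.7.
Then θ = 99.4/(10.7−1) ≈ 10.3.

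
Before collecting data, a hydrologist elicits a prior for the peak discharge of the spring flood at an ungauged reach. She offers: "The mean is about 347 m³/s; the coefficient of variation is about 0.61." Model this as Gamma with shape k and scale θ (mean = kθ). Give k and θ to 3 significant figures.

For Gamma(k, scale θ): mean = kθ, variance = kθ², so CV = 1/√k.
CV = 0.61, hence k = 1/CV² = 2.69.
Then θ = mean/k = 347/2.69 = 129.

k ≈ 2.69, θ ≈ 129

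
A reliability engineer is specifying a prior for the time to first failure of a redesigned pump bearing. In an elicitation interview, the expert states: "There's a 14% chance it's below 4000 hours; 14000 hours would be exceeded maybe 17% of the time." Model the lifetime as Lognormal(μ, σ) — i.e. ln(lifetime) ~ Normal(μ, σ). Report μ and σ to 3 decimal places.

If T ~ Lognormal(μ,σ) then ln T ~ Normal(μ,σ), so the p-quantile of ln T is μ + z_p·σ.
ln(4000) = 8.294 and ln(14000) = 9.547; z_{0.14} = -1.08, z_{0.83} = 0.9542.
σ = (9.547 − 8.294)/(0.9542 − (-1.08)) = 0.616.
μ = 8.294 − (-1.08)·0.616 = 8.959.

μ ≈ 8.959, σ ≈ 0.616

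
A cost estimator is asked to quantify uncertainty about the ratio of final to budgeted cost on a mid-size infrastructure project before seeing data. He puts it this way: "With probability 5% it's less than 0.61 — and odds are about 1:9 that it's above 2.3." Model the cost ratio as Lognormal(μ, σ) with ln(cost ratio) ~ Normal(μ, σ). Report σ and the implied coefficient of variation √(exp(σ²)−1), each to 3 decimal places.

If T ~ Lognormal(μ,σ) then ln T ~ Normal(μ,σ), so the p-quantile of ln T is μ + z_p·σ.
ln(0.61) = -0.4943 and ln(2.3) = 0.8329; z_{0.05} = -1.645, z_{0.9} = 1.282.
σ = (0.8329 − -0.4943)/(1.282 − (-1.645)) = 0.454.
μ = -0.4943 − (-1.645)·0.454 = 0.252.
CV = √(exp(σ²)−1) = √(exp(0.2057)−1) = 0.478.

σ ≈ 0.454, CV ≈ 0.478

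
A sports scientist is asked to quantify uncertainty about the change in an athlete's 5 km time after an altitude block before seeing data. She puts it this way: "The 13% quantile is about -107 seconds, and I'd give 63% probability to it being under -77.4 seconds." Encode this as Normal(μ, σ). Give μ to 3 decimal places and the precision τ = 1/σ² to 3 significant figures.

μ = -84.136, τ = 0.00243

For Normal(μ,σ), the p-quantile is μ + z_p·σ. Here z_{0.13} = -1.126, z_{0.63} = 0.3319.
So -107 = μ − 1.126σ and -77.4 = μ + 0.3319σ.
Subtracting: σ = (-77.4 − -107)/(0.3319 − (-1.126)) = 20.298.
Then μ = -107 − (-1.126)·20.298 = -84.136.
Precision τ = 1/σ² = 1/20.3² = 0.00243.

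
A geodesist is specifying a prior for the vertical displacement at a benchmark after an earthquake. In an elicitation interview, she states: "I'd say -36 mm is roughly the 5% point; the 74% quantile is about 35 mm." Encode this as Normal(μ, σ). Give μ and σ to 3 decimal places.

The p-quantile of Normal(μ,σ) is μ + z_p·σ, with z_{0.05} = -1.645 and z_{0.74} = 0.6433.
Eliminate σ: μ = (z₂·x₁ − z₁·x₂)/(z₂ − z₁) = (0.6433·-36 − (-1.645)·35)/2.288 = 15.038.
Then σ = (x₂ − x₁)/(z₂ − z₁) = (35 − -36)/2.288 = 31.029.

μ = 15.038, σ = 31.029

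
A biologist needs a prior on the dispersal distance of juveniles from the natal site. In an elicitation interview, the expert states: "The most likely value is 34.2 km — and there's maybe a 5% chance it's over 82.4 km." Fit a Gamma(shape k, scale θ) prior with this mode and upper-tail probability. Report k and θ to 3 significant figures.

Gamma(k,θ) with k>1 has mode (k−1)θ, so θ = 34.2/(k−1).
Need P(X < 82.4) = 0.95 with θ tied to k this way. Start at k = 2, θ = 34.2: P(X<82.4) ≈ 0.694.
Too low — raise k to concentrate. Iterating converges to k ≈ 4.53.
Then θ = 34.2/(4.53−1) ≈ 9.7.

k ≈ 4.53, θ ≈ 9.7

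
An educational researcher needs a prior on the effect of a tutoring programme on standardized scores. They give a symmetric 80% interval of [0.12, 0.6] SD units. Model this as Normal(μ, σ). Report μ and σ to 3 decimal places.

μ = 0.360, σ = 0.187

A symmetric 80% interval runs μ ± z·σ with z = 1.282.
Half-width = 0.24, so σ = 0.24/1.282 = 0.187.
μ is the interval midpoint, 0.360.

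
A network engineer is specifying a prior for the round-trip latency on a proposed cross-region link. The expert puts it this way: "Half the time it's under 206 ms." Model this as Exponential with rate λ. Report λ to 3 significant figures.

Exponential median = ln 2 / λ, so λ = ln 2 / 206.0 = 0.00336.

λ ≈ 0.00336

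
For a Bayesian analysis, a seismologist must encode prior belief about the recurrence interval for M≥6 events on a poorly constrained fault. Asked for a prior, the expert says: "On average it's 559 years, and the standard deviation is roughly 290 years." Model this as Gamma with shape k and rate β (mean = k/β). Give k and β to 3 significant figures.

k ≈ 3.72, β ≈ 0.00665

For Gamma(k, rate β): mean = k/β, variance = k/β², so CV = 1/√k.
CV = SD/mean = 290/559 = 0.5188, hence k = 1/CV² = 3.72.
Then β = k/mean = 3.72/559 = 0.00665.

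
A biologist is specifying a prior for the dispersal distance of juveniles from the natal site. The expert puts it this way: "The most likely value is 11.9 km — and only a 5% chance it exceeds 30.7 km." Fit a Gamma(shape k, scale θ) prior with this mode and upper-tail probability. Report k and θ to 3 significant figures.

Gamma(k,θ) with k>1 has mode (k−1)θ, so θ = 11.9/(k−1).
Need P(X < 30.7) = 0.95 with θ tied to k this way. Start at k = 2, θ = 11.9: P(X<30.7) ≈ 0.729.
Too low — raise k to concentrate. Iterating converges to k ≈ 4.01.
Then θ = 11.9/(4.01−1) ≈ 3.95.

k ≈ 4.01, θ ≈ 3.95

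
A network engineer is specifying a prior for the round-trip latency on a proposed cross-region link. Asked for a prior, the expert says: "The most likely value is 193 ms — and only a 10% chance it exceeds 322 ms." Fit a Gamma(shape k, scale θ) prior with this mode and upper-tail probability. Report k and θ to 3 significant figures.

k ≈ 8.21, θ ≈ 26.8

Gamma(k,θ) with k>1 has mode (k−1)θ, so θ = 193/(k−1).
Need P(X < 322) = 0.9 with θ tied to k this way. Start at k = 2, θ = 193: P(X<322) ≈ 0.497.
Too low — raise k to concentrate. Iterating converges to k ≈ 8.21.
Then θ = 193/(8.21−1) ≈ 26.8.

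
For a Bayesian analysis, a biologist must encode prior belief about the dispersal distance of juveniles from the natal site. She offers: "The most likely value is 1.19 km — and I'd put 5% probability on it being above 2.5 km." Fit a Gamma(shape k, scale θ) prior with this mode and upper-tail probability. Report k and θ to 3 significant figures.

Gamma(k,θ) with k>1 has mode (k−1)θ, so θ = 1.19/(k−1).
Need P(X < 2.5) = 0.95 with θ tied to k this way. Start at k = 2, θ = 1.19: P(X<2.5) ≈ 0.621.
Too low — raise k to concentrate. Iterating converges to k ≈ 6.01.
Then θ = 1.19/(6.01−1) ≈ 0.237.

k ≈ 6.01, θ ≈ 0.237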